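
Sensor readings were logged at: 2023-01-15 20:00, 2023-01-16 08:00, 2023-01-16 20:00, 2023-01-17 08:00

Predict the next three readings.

2023-01-17 20:00, 2023-01-18 08:00, 2023-01-18 20:00

Spacing: 12, 12, 12 h — constant 12 h.
2023-01-17 08:00 + 12 h = 2023-01-17 20:00.
2023-01-17 20:00 + 12 h = 2023-01-18 08:00.
2023-01-18 08:00 + 12 h = 2023-01-18 20:00.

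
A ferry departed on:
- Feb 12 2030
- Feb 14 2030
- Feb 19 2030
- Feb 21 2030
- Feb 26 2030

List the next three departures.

Feb 28 2030, Mar 5 2030, Mar 7 2030

Gaps: 2, 5, 2, 5 days — not constant, but cyclic with period 2.
The events fall on every Tuesday and Thursday.
The following Thursday is Feb 28 2030.
Next Tuesday: Mar 5 2030.
The following Thursday is Mar 7 2030.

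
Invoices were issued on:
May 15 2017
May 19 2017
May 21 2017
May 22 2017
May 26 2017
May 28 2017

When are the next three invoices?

May 29 2017, Jun 2 2017, Jun 4 2017

Every event lands on a Monday or Friday or Sunday (gaps cycle 4, 2, 1, 4, 2).
So the schedule is: every Monday, Friday and Sunday.
Next Monday: May 29 2017.
Next Friday: Jun 2 2017.
Next Sunday: Jun 4 2017.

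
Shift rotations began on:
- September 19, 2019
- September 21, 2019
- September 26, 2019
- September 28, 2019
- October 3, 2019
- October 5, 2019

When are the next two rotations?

The gap pattern 2, 5, 2, 5, 2 repeats every 2 events.
These are the Thursdays and Saturdays of each week.
Next Thursday: October 10, 2019.
Next Saturday: October 12, 2019.

October 10, 2019; October 12, 2019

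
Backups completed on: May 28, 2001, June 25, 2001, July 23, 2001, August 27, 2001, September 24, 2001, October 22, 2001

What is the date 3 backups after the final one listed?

January 28, 2002

These are Mondays at 28- or 35-day spacing (28, 28, 35, 28, 28).
The pattern: 4th Monday of the month.
November 2001 — 4th Monday is November 26, 2001.
December 2001 — 4th Monday is December 24, 2001.
January 2002 — 4th Monday is January 28, 2002.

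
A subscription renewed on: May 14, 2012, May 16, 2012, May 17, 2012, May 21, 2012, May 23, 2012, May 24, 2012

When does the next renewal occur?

May 28, 2012

Gaps: 2, 1, 4, 2, 1 days — not constant, but cyclic with period 3.
The events fall on every Monday, Wednesday and Thursday.
Next Monday: May 28, 2012.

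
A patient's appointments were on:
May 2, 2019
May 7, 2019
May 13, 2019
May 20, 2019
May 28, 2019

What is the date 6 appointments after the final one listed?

August 5, 2019

Gaps: 5, 6, 7, 8 days — each gap is 1 larger than the previous one.
Next gap: 9 days. May 28, 2019 + 9 days = June 6, 2019.
Next gap: 10 days. June 6, 2019 + 10 days = June 16, 2019.
Next gap: 11 days. June 16, 2019 + 11 days = June 27, 2019.
Next gap: 12 days. June 27, 2019 + 12 days = July 9, 2019.
Next gap: 13 days. July 9, 2019 + 13 days = July 22, 2019.
Next gap: 14 days. July 22, 2019 + 14 days = August 5, 2019.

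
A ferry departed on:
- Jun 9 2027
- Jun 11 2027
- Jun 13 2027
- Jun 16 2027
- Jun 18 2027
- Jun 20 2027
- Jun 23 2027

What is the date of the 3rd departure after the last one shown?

Jun 30 2027

The gap pattern 2, 2, 3, 2, 2, 3 repeats every 3 events.
These are the Wednesdays, Fridays and Sundays of each week.
The following Friday is Jun 25 2027.
Next Sunday: Jun 27 2027.
Next Wednesday: Jun 30 2027.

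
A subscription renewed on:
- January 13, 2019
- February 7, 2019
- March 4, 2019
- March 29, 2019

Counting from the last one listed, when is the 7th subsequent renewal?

Gaps between consecutive events: 25, 25, 25 days — a constant 25-day interval.
March 29, 2019 + 25 days = April 23, 2019.
April 23, 2019 + 25 days = May 18, 2019.
May 18, 2019 + 25 days = June 12, 2019.
June 12, 2019 + 25 days = July 7, 2019.
July 7, 2019 + 25 days = August 1, 2019.
August 1, 2019 + 25 days = August 26, 2019.
August 26, 2019 + 25 days = September 20, 2019.

September 20, 2019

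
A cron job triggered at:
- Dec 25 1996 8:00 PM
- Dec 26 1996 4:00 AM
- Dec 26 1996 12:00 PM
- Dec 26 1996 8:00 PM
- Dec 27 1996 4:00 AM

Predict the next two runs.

Dec 27 1996 12:00 PM, Dec 27 1996 8:00 PM

Spacing: 8, 8, 8, 8 h — constant 8 h.
Dec 27 1996 4:00 AM + 8 h = Dec 27 1996 12:00 PM.
Dec 27 1996 12:00 PM + 8 h = Dec 27 1996 8:00 PM.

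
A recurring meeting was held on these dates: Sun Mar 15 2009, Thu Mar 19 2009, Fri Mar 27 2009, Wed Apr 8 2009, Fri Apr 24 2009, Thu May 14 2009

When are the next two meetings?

Intervals are 4, 8, 12, 16, 20 days — an arithmetic progression with common difference 4.
Next gap: 24 days. Thu May 14 2009 + 24 days = Sun Jun 7 2009.
Next gap: 28 days. Sun Jun 7 2009 + 28 days = Sun Jul 5 2009.

Sun Jun 7 2009, Sun Jul 5 2009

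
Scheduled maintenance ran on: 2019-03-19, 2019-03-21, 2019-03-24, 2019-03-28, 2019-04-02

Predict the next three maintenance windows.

2019-04-08, 2019-04-15, 2019-04-23

Intervals are 2, 3, 4, 5 days — an arithmetic progression with common difference 1.
Next gap: 6 days. 2019-04-02 + 6 days = 2019-04-08.
Next gap: 7 days. 2019-04-08 + 7 days = 2019-04-15.
Next gap: 8 days. 2019-04-15 + 8 days = 2019-04-23.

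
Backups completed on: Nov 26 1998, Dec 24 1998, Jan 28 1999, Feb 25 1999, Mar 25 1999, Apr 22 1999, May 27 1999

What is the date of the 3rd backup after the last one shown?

Aug 26 1999

All dates are Thursdays, 28, 35, 28, 28, 28, 35 days apart.
Specifically, the 4th Thursday of each month.
June 1999 — 4th Thursday is Jun 24 1999.
July 1999 — 4th Thursday is Jul 22 1999.
4th Thursday of August 1999: Aug 26 1999.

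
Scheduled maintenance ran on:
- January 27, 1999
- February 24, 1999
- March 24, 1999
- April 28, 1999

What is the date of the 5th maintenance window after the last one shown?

September 22, 1999

All dates are Wednesdays, 28, 28, 35 days apart.
Specifically, the 4th Wednesday of each month.
4th Wednesday of May 1999: May 26, 1999.
4th Wednesday of June 1999: June 23, 1999.
July 1999 — 4th Wednesday is July 28, 1999.
4th Wednesday of August 1999: August 25, 1999.
September 1999 — 4th Wednesday is September 22, 1999.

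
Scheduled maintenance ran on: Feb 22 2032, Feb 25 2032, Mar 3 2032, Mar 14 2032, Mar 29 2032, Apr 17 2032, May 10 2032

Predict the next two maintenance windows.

The spacing grows by 4 each time: 3, 7, 11, 15, 19, 23 days.
Next gap: 27 days. May 10 2032 + 27 days = Jun 6 2032.
Next gap: 31 days. Jun 6 2032 + 31 days = Jul 7 2032.

Jun 6 2032, Jul 7 2032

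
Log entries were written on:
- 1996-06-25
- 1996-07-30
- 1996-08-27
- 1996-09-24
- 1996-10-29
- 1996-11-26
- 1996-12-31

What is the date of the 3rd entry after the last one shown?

Every date is a Tuesday; gaps 35, 28, 28, 35, 28, 35 days.
Each is the last Tuesday of its month (at least one falls on the 29th or later, ruling out '4th Tuesday').
January 1997 ends with Tuesday 1997-01-28.
Last Tuesday of February 1997: 1997-02-25.
March 1997 ends with Tuesday 1997-03-25.

1997-03-25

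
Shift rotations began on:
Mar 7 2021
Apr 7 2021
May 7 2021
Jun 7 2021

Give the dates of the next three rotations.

Each date is the 7th; the gaps (31, 30, 31) track the month lengths.
The rule is the 7th of each month.
Next: July 2021 → Jul 7 2021.
Next: August 2021 → Aug 7 2021.
September 2021: Sep 7 2021.

Jul 7 2021, Aug 7 2021, Sep 7 2021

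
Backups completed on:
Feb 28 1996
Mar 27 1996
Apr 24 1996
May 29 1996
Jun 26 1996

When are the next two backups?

Jul 31 1996, Aug 28 1996

All Wednesdays; the gaps (28, 28, 35, 28) vary with month length.
This is the last Wednesday of each month.
July 1996 ends with Wednesday Jul 31 1996.
August 1996 ends with Wednesday Aug 28 1996.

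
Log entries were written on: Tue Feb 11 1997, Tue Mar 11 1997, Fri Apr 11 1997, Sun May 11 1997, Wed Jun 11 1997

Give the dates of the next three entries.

The day-of-month is always 11 (28, 31, 30, 31 days between events).
So this recurs on the 11th of each month.
Next: July 1997 → Fri Jul 11 1997.
August 1997: Mon Aug 11 1997.
Next: September 1997 → Thu Sep 11 1997.

Fri Jul 11 1997, Mon Aug 11 1997, Thu Sep 11 1997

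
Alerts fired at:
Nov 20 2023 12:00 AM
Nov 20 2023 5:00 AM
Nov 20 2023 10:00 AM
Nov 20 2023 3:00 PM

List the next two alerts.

Nov 20 2023 8:00 PM, Nov 21 2023 1:00 AM

Gaps: 5, 5, 5 hours — each event is 5 hours after the previous one.
Nov 20 2023 3:00 PM + 5 h = Nov 20 2023 8:00 PM.
Nov 20 2023 8:00 PM + 5 h = Nov 21 2023 1:00 AM.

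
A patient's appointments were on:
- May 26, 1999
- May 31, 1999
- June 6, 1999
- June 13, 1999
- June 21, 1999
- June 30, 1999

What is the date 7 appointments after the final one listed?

September 29, 1999

Gaps: 5, 6, 7, 8, 9 days — each gap is 1 larger than the previous one.
Next gap: 10 days. June 30, 1999 + 10 days = July 10, 1999.
Next gap: 11 days. July 10, 1999 + 11 days = July 21, 1999.
Next gap: 12 days. July 21, 1999 + 12 days = August 2, 1999.
Next gap: 13 days. August 2, 1999 + 13 days = August 15, 1999.
Next gap: 14 days. August 15, 1999 + 14 days = August 29, 1999.
Next gap: 15 days. August 29, 1999 + 15 days = September 13, 1999.
Next gap: 16 days. September 13, 1999 + 16 days = September 29, 1999.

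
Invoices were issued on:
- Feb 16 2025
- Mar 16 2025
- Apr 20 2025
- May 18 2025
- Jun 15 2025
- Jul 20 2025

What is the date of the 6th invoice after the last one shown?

Gaps: 28, 35, 28, 28, 35 days — a mix of 28 and 35. Every date is a Sunday.
Each is the 3rd Sunday of its month.
August 2025 — 3rd Sunday is Aug 17 2025.
September 2025 — 3rd Sunday is Sep 21 2025.
3rd Sunday of October 2025: Oct 19 2025.
3rd Sunday of November 2025: Nov 16 2025.
December 2025 — 3rd Sunday is Dec 21 2025.
January 2026 — 3rd Sunday is Jan 18 2026.

Jan 18 2026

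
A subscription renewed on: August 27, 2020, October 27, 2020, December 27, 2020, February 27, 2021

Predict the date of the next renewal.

April 27, 2021

Each date is the 27th; the gaps (61, 61, 62) track the month lengths.
The rule is the 27th of every 2 months.
April 2021: April 27, 2021.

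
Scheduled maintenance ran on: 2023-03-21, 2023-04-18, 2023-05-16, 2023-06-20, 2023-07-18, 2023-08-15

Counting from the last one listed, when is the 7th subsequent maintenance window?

These are Tuesdays at 28- or 35-day spacing (28, 28, 35, 28, 28).
The pattern: 3rd Tuesday of the month.
3rd Tuesday of September 2023: 2023-09-19.
3rd Tuesday of October 2023: 2023-10-17.
3rd Tuesday of November 2023: 2023-11-21.
3rd Tuesday of December 2023: 2023-12-19.
3rd Tuesday of January 2024: 2024-01-16.
February 2024 — 3rd Tuesday is 2024-02-20.
3rd Tuesday of March 2024: 2024-03-19.

2024-03-19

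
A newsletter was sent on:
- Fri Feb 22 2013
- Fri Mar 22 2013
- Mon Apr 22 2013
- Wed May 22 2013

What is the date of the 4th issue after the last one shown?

Each date is the 22nd; the gaps (28, 31, 30) track the month lengths.
The rule is the 22nd of each month.
June 2013: Sat Jun 22 2013.
Next: July 2013 → Mon Jul 22 2013.
August 2013: Thu Aug 22 2013.
Next: September 2013 → Sun Sep 22 2013.

Sun Sep 22 2013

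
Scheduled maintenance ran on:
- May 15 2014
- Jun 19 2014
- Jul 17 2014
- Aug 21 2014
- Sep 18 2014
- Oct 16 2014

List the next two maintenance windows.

Nov 20 2014, Dec 18 2014

All dates are Thursdays, 35, 28, 35, 28, 28 days apart.
Specifically, the 3rd Thursday of each month.
3rd Thursday of November 2014: Nov 20 2014.
3rd Thursday of December 2014: Dec 18 2014.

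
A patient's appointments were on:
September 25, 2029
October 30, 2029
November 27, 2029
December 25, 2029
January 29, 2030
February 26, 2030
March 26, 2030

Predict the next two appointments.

All Tuesdays; the gaps (35, 28, 28, 35, 28, 28) vary with month length.
This is the last Tuesday of each month.
Last Tuesday of April 2030: April 30, 2030.
Last Tuesday of May 2030: May 28, 2030.

April 30, 2030; May 28, 2030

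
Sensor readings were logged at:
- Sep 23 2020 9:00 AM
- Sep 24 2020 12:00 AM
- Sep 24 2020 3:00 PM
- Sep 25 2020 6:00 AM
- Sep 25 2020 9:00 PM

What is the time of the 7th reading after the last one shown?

Sep 30 2020 6:00 AM

Spacing: 15, 15, 15, 15 h — constant 15 h.
Sep 25 2020 9:00 PM + 15 h = Sep 26 2020 12:00 PM.
Sep 26 2020 12:00 PM + 15 h = Sep 27 2020 3:00 AM.
Sep 27 2020 3:00 AM + 15 h = Sep 27 2020 6:00 PM.
Sep 27 2020 6:00 PM + 15 h = Sep 28 2020 9:00 AM.
Sep 28 2020 9:00 AM + 15 h = Sep 29 2020 12:00 AM.
Sep 29 2020 12:00 AM + 15 h = Sep 29 2020 3:00 PM.
Sep 29 2020 3:00 PM + 15 h = Sep 30 2020 6:00 AM.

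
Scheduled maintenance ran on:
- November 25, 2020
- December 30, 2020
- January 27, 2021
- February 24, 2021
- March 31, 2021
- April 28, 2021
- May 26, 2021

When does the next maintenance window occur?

June 30, 2021

These are Wednesdays with 35, 28, 28, 35, 28, 28-day gaps.
Each is the final Wednesday of its month — December 30, 2020 is past the 28th, so '4th Wednesday' doesn't fit.
June 2021 ends with Wednesday June 30, 2021.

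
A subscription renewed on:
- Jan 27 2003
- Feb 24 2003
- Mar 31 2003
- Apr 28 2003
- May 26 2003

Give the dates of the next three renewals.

These are Mondays with 28, 35, 28, 28-day gaps.
Each is the final Monday of its month — Mar 31 2003 is past the 28th, so '4th Monday' doesn't fit.
June 2003 ends with Monday Jun 30 2003.
Last Monday of July 2003: Jul 28 2003.
August 2003 ends with Monday Aug 25 2003.

Jun 30 2003, Jul 28 2003, Aug 25 2003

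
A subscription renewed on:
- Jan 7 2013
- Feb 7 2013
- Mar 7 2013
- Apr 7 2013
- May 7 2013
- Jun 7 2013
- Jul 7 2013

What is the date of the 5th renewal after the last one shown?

Dec 7 2013

Each date is the 7th; the gaps (31, 28, 31, 30, 31, 30) track the month lengths.
The rule is the 7th of each month.
Next: August 2013 → Aug 7 2013.
September 2013: Sep 7 2013.
Next: October 2013 → Oct 7 2013.
Next: November 2013 → Nov 7 2013.
December 2013: Dec 7 2013.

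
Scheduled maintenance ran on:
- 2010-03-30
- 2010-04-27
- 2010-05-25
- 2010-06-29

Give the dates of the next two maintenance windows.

All Tuesdays; the gaps (28, 28, 35) vary with month length.
This is the last Tuesday of each month.
Last Tuesday of July 2010: 2010-07-27.
Last Tuesday of August 2010: 2010-08-31.

2010-07-27, 2010-08-31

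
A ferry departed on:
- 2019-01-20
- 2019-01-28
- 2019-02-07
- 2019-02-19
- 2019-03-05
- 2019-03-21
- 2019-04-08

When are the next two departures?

Intervals are 8, 10, 12, 14, 16, 18 days — an arithmetic progression with common difference 2.
Next gap: 20 days. 2019-04-08 + 20 days = 2019-04-28.
Next gap: 22 days. 2019-04-28 + 22 days = 2019-05-20.

2019-04-28, 2019-05-20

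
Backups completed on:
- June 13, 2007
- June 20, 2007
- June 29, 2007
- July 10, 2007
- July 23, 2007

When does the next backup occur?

August 7, 2007

The spacing grows by 2 each time: 7, 9, 11, 13 days.
Next gap: 15 days. July 23, 2007 + 15 days = August 7, 2007.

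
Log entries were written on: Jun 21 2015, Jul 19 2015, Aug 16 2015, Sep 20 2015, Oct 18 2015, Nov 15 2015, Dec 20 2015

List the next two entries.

Jan 17 2016, Feb 21 2016

Gaps: 28, 28, 35, 28, 28, 35 days — a mix of 28 and 35. Every date is a Sunday.
Each is the 3rd Sunday of its month.
3rd Sunday of January 2016: Jan 17 2016.
3rd Sunday of February 2016: Feb 21 2016.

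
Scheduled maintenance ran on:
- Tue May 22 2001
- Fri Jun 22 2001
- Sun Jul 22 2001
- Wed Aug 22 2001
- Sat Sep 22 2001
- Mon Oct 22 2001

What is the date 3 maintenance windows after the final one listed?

The day-of-month is always 22 (31, 30, 31, 31, 30 days between events).
So this recurs on the 22nd of each month.
November 2001: Thu Nov 22 2001.
Next: December 2001 → Sat Dec 22 2001.
Next: January 2002 → Tue Jan 22 2002.

Tue Jan 22 2002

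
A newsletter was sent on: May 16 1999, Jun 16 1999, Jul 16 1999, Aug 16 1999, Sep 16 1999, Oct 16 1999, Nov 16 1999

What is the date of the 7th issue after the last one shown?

Gaps: 31, 30, 31, 31, 30, 31 days — not constant. Every event is on the 16th of the month.
Pattern: the 16th of each month.
Next: December 1999 → Dec 16 1999.
Next: January 2000 → Jan 16 2000.
February 2000: Feb 16 2000.
March 2000: Mar 16 2000.
Next: April 2000 → Apr 16 2000.
Next: May 2000 → May 16 2000.
Next: June 2000 → Jun 16 2000.

Jun 16 2000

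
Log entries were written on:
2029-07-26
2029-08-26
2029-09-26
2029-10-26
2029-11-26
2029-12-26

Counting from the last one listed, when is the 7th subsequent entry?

The day-of-month is always 26 (31, 31, 30, 31, 30 days between events).
So this recurs on the 26th of each month.
January 2030: 2030-01-26.
Next: February 2030 → 2030-02-26.
Next: March 2030 → 2030-03-26.
April 2030: 2030-04-26.
May 2030: 2030-05-26.
June 2030: 2030-06-26.
July 2030: 2030-07-26.

2030-07-26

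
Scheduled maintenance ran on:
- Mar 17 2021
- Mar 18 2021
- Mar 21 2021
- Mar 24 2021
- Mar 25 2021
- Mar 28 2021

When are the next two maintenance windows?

The gap pattern 1, 3, 3, 1, 3 repeats every 3 events.
These are the Wednesdays, Thursdays and Sundays of each week.
The following Wednesday is Mar 31 2021.
The following Thursday is Apr 1 2021.

Mar 31 2021, Apr 1 2021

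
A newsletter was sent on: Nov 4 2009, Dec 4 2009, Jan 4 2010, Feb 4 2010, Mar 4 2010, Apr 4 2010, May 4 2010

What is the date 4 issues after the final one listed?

Each date is the 4th; the gaps (30, 31, 31, 28, 31, 30) track the month lengths.
The rule is the 4th of each month.
Next: June 2010 → Jun 4 2010.
July 2010: Jul 4 2010.
August 2010: Aug 4 2010.
Next: September 2010 → Sep 4 2010.

Sep 4 2010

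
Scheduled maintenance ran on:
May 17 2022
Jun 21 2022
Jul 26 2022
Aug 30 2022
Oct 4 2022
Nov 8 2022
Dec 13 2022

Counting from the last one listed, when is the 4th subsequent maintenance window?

May 2 2023

Every event comes 35 days after the last (35, 35, 35, 35, 35, 35).
Dec 13 2022 + 35 days = Jan 17 2023.
Jan 17 2023 + 35 days = Feb 21 2023.
Feb 21 2023 + 35 days = Mar 28 2023.
Mar 28 2023 + 35 days = May 2 2023.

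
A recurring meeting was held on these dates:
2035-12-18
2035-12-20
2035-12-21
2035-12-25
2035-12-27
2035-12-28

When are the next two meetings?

2036-01-01, 2036-01-03

The gap pattern 2, 1, 4, 2, 1 repeats every 3 events.
These are the Tuesdays, Thursdays and Fridays of each week.
Next Tuesday: 2036-01-01.
Next Thursday: 2036-01-03.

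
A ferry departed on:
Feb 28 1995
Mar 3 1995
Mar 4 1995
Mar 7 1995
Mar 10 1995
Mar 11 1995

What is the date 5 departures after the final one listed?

Mar 24 1995

The gap pattern 3, 1, 3, 3, 1 repeats every 3 events.
These are the Tuesdays, Fridays and Saturdays of each week.
The following Tuesday is Mar 14 1995.
The following Friday is Mar 17 1995.
Next Saturday: Mar 18 1995.
Next Tuesday: Mar 21 1995.
The following Friday is Mar 24 1995.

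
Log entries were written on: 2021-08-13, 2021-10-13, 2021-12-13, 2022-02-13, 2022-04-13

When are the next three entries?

Each date is the 13th; the gaps (61, 61, 62, 59) track the month lengths.
The rule is the 13th of every 2 months.
June 2022: 2022-06-13.
Next: August 2022 → 2022-08-13.
October 2022: 2022-10-13.

2022-06-13, 2022-08-13, 2022-10-13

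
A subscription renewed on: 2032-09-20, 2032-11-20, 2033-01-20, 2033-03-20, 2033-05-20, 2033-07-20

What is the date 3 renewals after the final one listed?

Each date is the 20th; the gaps (61, 61, 59, 61, 61) track the month lengths.
The rule is the 20th of every 2 months.
September 2033: 2033-09-20.
November 2033: 2033-11-20.
Next: January 2034 → 2034-01-20.

2034-01-20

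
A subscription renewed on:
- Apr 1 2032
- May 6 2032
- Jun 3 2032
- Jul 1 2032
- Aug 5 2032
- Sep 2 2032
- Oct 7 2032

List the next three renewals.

Gaps: 35, 28, 28, 35, 28, 35 days — a mix of 28 and 35. Every date is a Thursday.
Each is the 1st Thursday of its month.
1st Thursday of November 2032: Nov 4 2032.
December 2032 — 1st Thursday is Dec 2 2032.
January 2033 — 1st Thursday is Jan 6 2033.

Nov 4 2032, Dec 2 2032, Jan 6 2033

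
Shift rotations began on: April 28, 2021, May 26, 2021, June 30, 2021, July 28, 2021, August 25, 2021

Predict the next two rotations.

All Wednesdays; the gaps (28, 35, 28, 28) vary with month length.
This is the last Wednesday of each month.
Last Wednesday of September 2021: September 29, 2021.
Last Wednesday of October 2021: October 27, 2021.

September 29, 2021; October 27, 2021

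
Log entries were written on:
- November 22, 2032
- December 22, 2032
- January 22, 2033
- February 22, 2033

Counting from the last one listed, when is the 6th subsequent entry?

August 22, 2033

The day-of-month is always 22 (30, 31, 31 days between events).
So this recurs on the 22nd of each month.
Next: March 2033 → March 22, 2033.
Next: April 2033 → April 22, 2033.
Next: May 2033 → May 22, 2033.
Next: June 2033 → June 22, 2033.
July 2033: July 22, 2033.
Next: August 2033 → August 22, 2033.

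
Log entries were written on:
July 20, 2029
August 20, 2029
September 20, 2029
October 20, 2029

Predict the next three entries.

Gaps: 31, 31, 30 days — not constant. Every event is on the 20th of the month.
Pattern: the 20th of each month.
Next: November 2029 → November 20, 2029.
December 2029: December 20, 2029.
January 2030: January 20, 2030.

November 20, 2029; December 20, 2029; January 20, 2030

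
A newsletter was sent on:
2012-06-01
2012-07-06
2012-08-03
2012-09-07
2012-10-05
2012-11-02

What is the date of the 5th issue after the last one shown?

All dates are Fridays, 35, 28, 35, 28, 28 days apart.
Specifically, the 1st Friday of each month.
December 2012 — 1st Friday is 2012-12-07.
January 2013 — 1st Friday is 2013-01-04.
February 2013 — 1st Friday is 2013-02-01.
March 2013 — 1st Friday is 2013-03-01.
1st Friday of April 2013: 2013-04-05.

2013-04-05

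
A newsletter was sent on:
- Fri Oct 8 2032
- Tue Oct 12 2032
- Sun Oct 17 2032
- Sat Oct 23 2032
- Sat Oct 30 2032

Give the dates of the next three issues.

Sun Nov 7 2032, Tue Nov 16 2032, Fri Nov 26 2032

The spacing grows by 1 each time: 4, 5, 6, 7 days.
Next gap: 8 days. Sat Oct 30 2032 + 8 days = Sun Nov 7 2032.
Next gap: 9 days. Sun Nov 7 2032 + 9 days = Tue Nov 16 2032.
Next gap: 10 days. Tue Nov 16 2032 + 10 days = Fri Nov 26 2032.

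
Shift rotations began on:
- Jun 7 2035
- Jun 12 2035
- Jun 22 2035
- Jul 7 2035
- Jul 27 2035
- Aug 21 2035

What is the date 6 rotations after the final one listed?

May 2 2036

Gaps: 5, 10, 15, 20, 25 days — each gap is 5 larger than the previous one.
Next gap: 30 days. Aug 21 2035 + 30 days = Sep 20 2035.
Next gap: 35 days. Sep 20 2035 + 35 days = Oct 25 2035.
Next gap: 40 days. Oct 25 2035 + 40 days = Dec 4 2035.
Next gap: 45 days. Dec 4 2035 + 45 days = Jan 18 2036.
Next gap: 50 days. Jan 18 2036 + 50 days = Mar 8 2036.
Next gap: 55 days. Mar 8 2036 + 55 days = May 2 2036.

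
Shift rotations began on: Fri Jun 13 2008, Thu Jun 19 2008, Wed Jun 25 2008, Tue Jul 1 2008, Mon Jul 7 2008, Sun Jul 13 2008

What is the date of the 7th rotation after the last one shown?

Sun Aug 24 2008

The spacing is 6, 6, 6, 6, 6 days — always 6 days.
Sun Jul 13 2008 + 6 days = Sat Jul 19 2008.
Sat Jul 19 2008 + 6 days = Fri Jul 25 2008.
Fri Jul 25 2008 + 6 days = Thu Jul 31 2008.
Thu Jul 31 2008 + 6 days = Wed Aug 6 2008.
Wed Aug 6 2008 + 6 days = Tue Aug 12 2008.
Tue Aug 12 2008 + 6 days = Mon Aug 18 2008.
Mon Aug 18 2008 + 6 days = Sun Aug 24 2008.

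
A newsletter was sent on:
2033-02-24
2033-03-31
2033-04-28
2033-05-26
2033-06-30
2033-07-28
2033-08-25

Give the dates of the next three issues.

2033-09-29, 2033-10-27, 2033-11-24

Every date is a Thursday; gaps 35, 28, 28, 35, 28, 28 days.
Each is the last Thursday of its month (at least one falls on the 29th or later, ruling out '4th Thursday').
September 2033 ends with Thursday 2033-09-29.
Last Thursday of October 2033: 2033-10-27.
Last Thursday of November 2033: 2033-11-24.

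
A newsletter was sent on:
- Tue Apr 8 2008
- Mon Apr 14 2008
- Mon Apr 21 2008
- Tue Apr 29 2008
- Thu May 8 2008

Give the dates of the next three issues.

The spacing grows by 1 each time: 6, 7, 8, 9 days.
Next gap: 10 days. Thu May 8 2008 + 10 days = Sun May 18 2008.
Next gap: 11 days. Sun May 18 2008 + 11 days = Thu May 29 2008.
Next gap: 12 days. Thu May 29 2008 + 12 days = Tue Jun 10 2008.

Sun May 18 2008, Thu May 29 2008, Tue Jun 10 2008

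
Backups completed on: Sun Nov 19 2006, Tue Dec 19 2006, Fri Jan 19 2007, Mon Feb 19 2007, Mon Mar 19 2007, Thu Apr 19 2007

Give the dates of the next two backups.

The day-of-month is always 19 (30, 31, 31, 28, 31 days between events).
So this recurs on the 19th of each month.
Next: May 2007 → Sat May 19 2007.
Next: June 2007 → Tue Jun 19 2007.

Sat May 19 2007, Tue Jun 19 2007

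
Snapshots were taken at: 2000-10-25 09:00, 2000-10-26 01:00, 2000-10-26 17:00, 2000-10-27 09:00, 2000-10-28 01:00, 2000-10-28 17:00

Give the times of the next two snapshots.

Gaps: 16, 16, 16, 16, 16 hours — each event is 16 hours after the previous one.
2000-10-28 17:00 + 16 h = 2000-10-29 09:00.
2000-10-29 09:00 + 16 h = 2000-10-30 01:00.

2000-10-29 09:00, 2000-10-30 01:00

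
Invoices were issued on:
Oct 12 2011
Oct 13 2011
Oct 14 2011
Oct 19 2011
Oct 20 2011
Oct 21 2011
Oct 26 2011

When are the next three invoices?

Oct 27 2011, Oct 28 2011, Nov 2 2011

The gap pattern 1, 1, 5, 1, 1, 5 repeats every 3 events.
These are the Wednesdays, Thursdays and Fridays of each week.
The following Thursday is Oct 27 2011.
The following Friday is Oct 28 2011.
Next Wednesday: Nov 2 2011.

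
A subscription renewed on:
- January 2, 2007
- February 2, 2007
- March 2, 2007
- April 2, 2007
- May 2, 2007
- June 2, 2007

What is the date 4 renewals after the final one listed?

Gaps: 31, 28, 31, 30, 31 days — not constant. Every event is on the 2nd of the month.
Pattern: the 2nd of each month.
July 2007: July 2, 2007.
Next: August 2007 → August 2, 2007.
Next: September 2007 → September 2, 2007.
October 2007: October 2, 2007.

October 2, 2007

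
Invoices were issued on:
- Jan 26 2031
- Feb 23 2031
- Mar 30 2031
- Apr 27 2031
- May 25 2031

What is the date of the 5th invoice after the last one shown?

Oct 26 2031

Every date is a Sunday; gaps 28, 35, 28, 28 days.
Each is the last Sunday of its month (at least one falls on the 29th or later, ruling out '4th Sunday').
June 2031 ends with Sunday Jun 29 2031.
Last Sunday of July 2031: Jul 27 2031.
Last Sunday of August 2031: Aug 31 2031.
September 2031 ends with Sunday Sep 28 2031.
Last Sunday of October 2031: Oct 26 2031.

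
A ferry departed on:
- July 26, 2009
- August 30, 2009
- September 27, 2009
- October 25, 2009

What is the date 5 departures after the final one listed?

These are Sundays with 35, 28, 28-day gaps.
Each is the final Sunday of its month — August 30, 2009 is past the 28th, so '4th Sunday' doesn't fit.
Last Sunday of November 2009: November 29, 2009.
Last Sunday of December 2009: December 27, 2009.
January 2010 ends with Sunday January 31, 2010.
February 2010 ends with Sunday February 28, 2010.
March 2010 ends with Sunday March 28, 2010.

March 28, 2010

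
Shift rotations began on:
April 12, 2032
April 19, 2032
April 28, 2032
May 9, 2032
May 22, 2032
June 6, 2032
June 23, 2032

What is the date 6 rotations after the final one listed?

November 14, 2032

Intervals are 7, 9, 11, 13, 15, 17 days — an arithmetic progression with common difference 2.
Next gap: 19 days. June 23, 2032 + 19 days = July 12, 2032.
Next gap: 21 days. July 12, 2032 + 21 days = August 2, 2032.
Next gap: 23 days. August 2, 2032 + 23 days = August 25, 2032.
Next gap: 25 days. August 25, 2032 + 25 days = September 19, 2032.
Next gap: 27 days. September 19, 2032 + 27 days = October 16, 2032.
Next gap: 29 days. October 16, 2032 + 29 days = November 14, 2032.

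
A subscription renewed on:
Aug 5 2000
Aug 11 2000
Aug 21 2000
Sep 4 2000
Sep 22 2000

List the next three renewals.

The spacing grows by 4 each time: 6, 10, 14, 18 days.
Next gap: 22 days. Sep 22 2000 + 22 days = Oct 14 2000.
Next gap: 26 days. Oct 14 2000 + 26 days = Nov 9 2000.
Next gap: 30 days. Nov 9 2000 + 30 days = Dec 9 2000.

Oct 14 2000, Nov 9 2000, Dec 9 2000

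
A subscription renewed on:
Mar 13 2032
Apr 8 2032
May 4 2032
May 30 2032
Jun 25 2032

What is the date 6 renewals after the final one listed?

Nov 28 2032

The spacing is 26, 26, 26, 26 days — always 26 days.
Jun 25 2032 + 26 days = Jul 21 2032.
Jul 21 2032 + 26 days = Aug 16 2032.
Aug 16 2032 + 26 days = Sep 11 2032.
Sep 11 2032 + 26 days = Oct 7 2032.
Oct 7 2032 + 26 days = Nov 2 2032.
Nov 2 2032 + 26 days = Nov 28 2032.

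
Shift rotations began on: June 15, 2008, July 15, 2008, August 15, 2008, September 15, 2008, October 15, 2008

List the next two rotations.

November 15, 2008; December 15, 2008

Each date is the 15th; the gaps (30, 31, 31, 30) track the month lengths.
The rule is the 15th of each month.
Next: November 2008 → November 15, 2008.
Next: December 2008 → December 15, 2008.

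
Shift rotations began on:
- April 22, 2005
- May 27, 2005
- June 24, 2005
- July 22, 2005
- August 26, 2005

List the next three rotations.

All dates are Fridays, 35, 28, 28, 35 days apart.
Specifically, the 4th Friday of each month.
September 2005 — 4th Friday is September 23, 2005.
4th Friday of October 2005: October 28, 2005.
November 2005 — 4th Friday is November 25, 2005.

September 23, 2005; October 28, 2005; November 25, 2005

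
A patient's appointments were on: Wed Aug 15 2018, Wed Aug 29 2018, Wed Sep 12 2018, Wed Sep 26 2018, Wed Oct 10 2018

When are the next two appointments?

The spacing is 14, 14, 14, 14 days — always 14 days.
Wed Oct 10 2018 + 14 days = Wed Oct 24 2018.
Wed Oct 24 2018 + 14 days = Wed Nov 7 2018.

Wed Oct 24 2018, Wed Nov 7 2018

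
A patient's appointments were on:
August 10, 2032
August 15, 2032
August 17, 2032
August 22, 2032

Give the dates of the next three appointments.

August 24, 2032; August 29, 2032; August 31, 2032

Every event lands on a Tuesday or Sunday (gaps cycle 5, 2, 5).
So the schedule is: every Tuesday and Sunday.
Next Tuesday: August 24, 2032.
Next Sunday: August 29, 2032.
The following Tuesday is August 31, 2032.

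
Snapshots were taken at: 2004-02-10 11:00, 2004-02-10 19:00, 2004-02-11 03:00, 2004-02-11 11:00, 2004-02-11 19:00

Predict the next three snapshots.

Gaps: 8, 8, 8, 8 hours — each event is 8 hours after the previous one.
2004-02-11 19:00 + 8 h = 2004-02-12 03:00.
2004-02-12 03:00 + 8 h = 2004-02-12 11:00.
2004-02-12 11:00 + 8 h = 2004-02-12 19:00.

2004-02-12 03:00, 2004-02-12 11:00, 2004-02-12 19:00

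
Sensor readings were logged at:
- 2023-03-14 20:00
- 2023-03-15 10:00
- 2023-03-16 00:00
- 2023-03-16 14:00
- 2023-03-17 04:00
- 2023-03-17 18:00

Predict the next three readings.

2023-03-18 08:00, 2023-03-18 22:00, 2023-03-19 12:00

Spacing: 14, 14, 14, 14, 14 h — constant 14 h.
2023-03-17 18:00 + 14 h = 2023-03-18 08:00.
2023-03-18 08:00 + 14 h = 2023-03-18 22:00.
2023-03-18 22:00 + 14 h = 2023-03-19 12:00.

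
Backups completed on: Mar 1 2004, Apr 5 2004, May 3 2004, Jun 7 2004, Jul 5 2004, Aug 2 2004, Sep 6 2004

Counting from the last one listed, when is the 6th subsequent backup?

Mar 7 2005

These are Mondays at 28- or 35-day spacing (35, 28, 35, 28, 28, 35).
The pattern: 1st Monday of the month.
1st Monday of October 2004: Oct 4 2004.
November 2004 — 1st Monday is Nov 1 2004.
1st Monday of December 2004: Dec 6 2004.
1st Monday of January 2005: Jan 3 2005.
February 2005 — 1st Monday is Feb 7 2005.
1st Monday of March 2005: Mar 7 2005.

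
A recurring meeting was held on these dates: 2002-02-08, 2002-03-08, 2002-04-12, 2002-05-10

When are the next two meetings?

2002-06-14, 2002-07-12

All dates are Fridays, 28, 35, 28 days apart.
Specifically, the 2nd Friday of each month.
June 2002 — 2nd Friday is 2002-06-14.
July 2002 — 2nd Friday is 2002-07-12.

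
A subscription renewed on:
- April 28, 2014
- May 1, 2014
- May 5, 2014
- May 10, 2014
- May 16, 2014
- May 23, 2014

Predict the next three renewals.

May 31, 2014; June 9, 2014; June 19, 2014

Intervals are 3, 4, 5, 6, 7 days — an arithmetic progression with common difference 1.
Next gap: 8 days. May 23, 2014 + 8 days = May 31, 2014.
Next gap: 9 days. May 31, 2014 + 9 days = June 9, 2014.
Next gap: 10 days. June 9, 2014 + 10 days = June 19, 2014.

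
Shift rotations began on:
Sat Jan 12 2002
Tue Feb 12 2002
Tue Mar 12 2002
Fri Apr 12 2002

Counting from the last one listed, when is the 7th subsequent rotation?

Tue Nov 12 2002

The day-of-month is always 12 (31, 28, 31 days between events).
So this recurs on the 12th of each month.
Next: May 2002 → Sun May 12 2002.
June 2002: Wed Jun 12 2002.
Next: July 2002 → Fri Jul 12 2002.
August 2002: Mon Aug 12 2002.
Next: September 2002 → Thu Sep 12 2002.
Next: October 2002 → Sat Oct 12 2002.
November 2002: Tue Nov 12 2002.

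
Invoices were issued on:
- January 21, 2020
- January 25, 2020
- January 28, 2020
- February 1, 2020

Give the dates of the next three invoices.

February 4, 2020; February 8, 2020; February 11, 2020

Every event lands on a Tuesday or Saturday (gaps cycle 4, 3, 4).
So the schedule is: every Tuesday and Saturday.
Next Tuesday: February 4, 2020.
Next Saturday: February 8, 2020.
The following Tuesday is February 11, 2020.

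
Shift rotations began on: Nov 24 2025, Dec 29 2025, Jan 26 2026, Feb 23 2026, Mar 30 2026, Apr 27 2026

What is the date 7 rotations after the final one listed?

All Mondays; the gaps (35, 28, 28, 35, 28) vary with month length.
This is the last Monday of each month.
Last Monday of May 2026: May 25 2026.
Last Monday of June 2026: Jun 29 2026.
July 2026 ends with Monday Jul 27 2026.
Last Monday of August 2026: Aug 31 2026.
Last Monday of September 2026: Sep 28 2026.
Last Monday of October 2026: Oct 26 2026.
Last Monday of November 2026: Nov 30 2026.

Nov 30 2026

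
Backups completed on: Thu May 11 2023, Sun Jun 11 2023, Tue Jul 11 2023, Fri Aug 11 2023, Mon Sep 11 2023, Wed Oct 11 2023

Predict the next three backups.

Sat Nov 11 2023, Mon Dec 11 2023, Thu Jan 11 2024

Gaps: 31, 30, 31, 31, 30 days — not constant. Every event is on the 11th of the month.
Pattern: the 11th of each month.
Next: November 2023 → Sat Nov 11 2023.
December 2023: Mon Dec 11 2023.
January 2024: Thu Jan 11 2024.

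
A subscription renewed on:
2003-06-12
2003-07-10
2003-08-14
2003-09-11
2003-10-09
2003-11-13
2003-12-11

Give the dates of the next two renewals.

2004-01-08, 2004-02-12

Gaps: 28, 35, 28, 28, 35, 28 days — a mix of 28 and 35. Every date is a Thursday.
Each is the 2nd Thursday of its month.
2nd Thursday of January 2004: 2004-01-08.
2nd Thursday of February 2004: 2004-02-12.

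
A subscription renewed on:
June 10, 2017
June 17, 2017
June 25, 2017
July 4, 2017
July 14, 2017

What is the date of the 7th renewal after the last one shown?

Intervals are 7, 8, 9, 10 days — an arithmetic progression with common difference 1.
Next gap: 11 days. July 14, 2017 + 11 days = July 25, 2017.
Next gap: 12 days. July 25, 2017 + 12 days = August 6, 2017.
Next gap: 13 days. August 6, 2017 + 13 days = August 19, 2017.
Next gap: 14 days. August 19, 2017 + 14 days = September 2, 2017.
Next gap: 15 days. September 2, 2017 + 15 days = September 17, 2017.
Next gap: 16 days. September 17, 2017 + 16 days = October 3, 2017.
Next gap: 17 days. October 3, 2017 + 17 days = October 20, 2017.

October 20, 2017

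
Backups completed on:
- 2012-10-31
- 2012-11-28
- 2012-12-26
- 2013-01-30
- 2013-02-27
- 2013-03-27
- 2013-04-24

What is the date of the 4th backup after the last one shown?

2013-08-28

All Wednesdays; the gaps (28, 28, 35, 28, 28, 28) vary with month length.
This is the last Wednesday of each month.
May 2013 ends with Wednesday 2013-05-29.
June 2013 ends with Wednesday 2013-06-26.
Last Wednesday of July 2013: 2013-07-31.
August 2013 ends with Wednesday 2013-08-28.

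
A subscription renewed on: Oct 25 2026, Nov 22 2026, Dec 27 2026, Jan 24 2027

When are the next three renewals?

Feb 28 2027, Mar 28 2027, Apr 25 2027

All dates are Sundays, 28, 35, 28 days apart.
Specifically, the 4th Sunday of each month.
February 2027 — 4th Sunday is Feb 28 2027.
4th Sunday of March 2027: Mar 28 2027.
4th Sunday of April 2027: Apr 25 2027.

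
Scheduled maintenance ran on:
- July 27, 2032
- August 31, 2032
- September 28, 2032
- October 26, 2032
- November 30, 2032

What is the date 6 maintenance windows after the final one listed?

These are Tuesdays with 35, 28, 28, 35-day gaps.
Each is the final Tuesday of its month — August 31, 2032 is past the 28th, so '4th Tuesday' doesn't fit.
December 2032 ends with Tuesday December 28, 2032.
January 2033 ends with Tuesday January 25, 2033.
February 2033 ends with Tuesday February 22, 2033.
March 2033 ends with Tuesday March 29, 2033.
April 2033 ends with Tuesday April 26, 2033.
May 2033 ends with Tuesday May 31, 2033.

May 31, 2033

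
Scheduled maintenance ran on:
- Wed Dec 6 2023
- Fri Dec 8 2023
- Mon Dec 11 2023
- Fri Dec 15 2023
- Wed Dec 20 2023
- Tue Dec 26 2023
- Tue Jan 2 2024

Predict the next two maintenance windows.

Wed Jan 10 2024, Fri Jan 19 2024

The spacing grows by 1 each time: 2, 3, 4, 5, 6, 7 days.
Next gap: 8 days. Tue Jan 2 2024 + 8 days = Wed Jan 10 2024.
Next gap: 9 days. Wed Jan 10 2024 + 9 days = Fri Jan 19 2024.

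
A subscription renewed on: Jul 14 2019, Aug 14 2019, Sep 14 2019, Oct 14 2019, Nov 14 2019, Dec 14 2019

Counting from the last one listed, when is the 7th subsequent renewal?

Gaps: 31, 31, 30, 31, 30 days — not constant. Every event is on the 14th of the month.
Pattern: the 14th of each month.
January 2020: Jan 14 2020.
Next: February 2020 → Feb 14 2020.
March 2020: Mar 14 2020.
April 2020: Apr 14 2020.
May 2020: May 14 2020.
Next: June 2020 → Jun 14 2020.
July 2020: Jul 14 2020.

Jul 14 2020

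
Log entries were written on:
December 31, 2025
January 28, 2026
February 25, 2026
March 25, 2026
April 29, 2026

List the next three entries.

May 27, 2026; June 24, 2026; July 29, 2026

Every date is a Wednesday; gaps 28, 28, 28, 35 days.
Each is the last Wednesday of its month (at least one falls on the 29th or later, ruling out '4th Wednesday').
Last Wednesday of May 2026: May 27, 2026.
June 2026 ends with Wednesday June 24, 2026.
July 2026 ends with Wednesday July 29, 2026.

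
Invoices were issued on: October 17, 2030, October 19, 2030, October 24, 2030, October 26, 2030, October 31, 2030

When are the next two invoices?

November 2, 2030; November 7, 2030

The gap pattern 2, 5, 2, 5 repeats every 2 events.
These are the Thursdays and Saturdays of each week.
The following Saturday is November 2, 2030.
The following Thursday is November 7, 2030.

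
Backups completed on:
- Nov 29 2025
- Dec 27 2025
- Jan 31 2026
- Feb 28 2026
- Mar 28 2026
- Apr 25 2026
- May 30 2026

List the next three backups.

Jun 27 2026, Jul 25 2026, Aug 29 2026

Every date is a Saturday; gaps 28, 35, 28, 28, 28, 35 days.
Each is the last Saturday of its month (at least one falls on the 29th or later, ruling out '4th Saturday').
June 2026 ends with Saturday Jun 27 2026.
July 2026 ends with Saturday Jul 25 2026.
Last Saturday of August 2026: Aug 29 2026.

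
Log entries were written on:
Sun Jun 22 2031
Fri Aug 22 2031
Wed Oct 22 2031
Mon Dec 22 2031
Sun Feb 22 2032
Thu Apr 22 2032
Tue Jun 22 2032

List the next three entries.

Sun Aug 22 2032, Fri Oct 22 2032, Wed Dec 22 2032

The day-of-month is always 22 (61, 61, 61, 62, 60, 61 days between events).
So this recurs on the 22nd of every 2 months.
August 2032: Sun Aug 22 2032.
October 2032: Fri Oct 22 2032.
Next: December 2032 → Wed Dec 22 2032.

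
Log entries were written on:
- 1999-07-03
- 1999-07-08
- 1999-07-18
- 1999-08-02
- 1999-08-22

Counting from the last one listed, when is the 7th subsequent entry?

The spacing grows by 5 each time: 5, 10, 15, 20 days.
Next gap: 25 days. 1999-08-22 + 25 days = 1999-09-16.
Next gap: 30 days. 1999-09-16 + 30 days = 1999-10-16.
Next gap: 35 days. 1999-10-16 + 35 days = 1999-11-20.
Next gap: 40 days. 1999-11-20 + 40 days = 1999-12-30.
Next gap: 45 days. 1999-12-30 + 45 days = 2000-02-13.
Next gap: 50 days. 2000-02-13 + 50 days = 2000-04-03.
Next gap: 55 days. 2000-04-03 + 55 days = 2000-05-28.

2000-05-28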